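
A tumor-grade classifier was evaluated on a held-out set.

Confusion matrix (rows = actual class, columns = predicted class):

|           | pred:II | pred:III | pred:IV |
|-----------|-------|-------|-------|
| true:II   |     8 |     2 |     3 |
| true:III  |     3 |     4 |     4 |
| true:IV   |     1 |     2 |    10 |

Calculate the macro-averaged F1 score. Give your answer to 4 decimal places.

0.5759

Per-class F1 score (2·TP/(2·TP+FP+FN)):
  II: TP=8, FP=3+1=4, FN=2+3=5 → 16/25 = 0.64000
  III: TP=4, FP=2+2=4, FN=3+4=7 → 8/19 = 0.42105
  IV: TP=10, FP=3+4=7, FN=1+2=3 → 20/30 = 0.66667
Macro-F1 score = mean = (0.64000 + 0.42105 + 0.66667) / 3 = 0.5759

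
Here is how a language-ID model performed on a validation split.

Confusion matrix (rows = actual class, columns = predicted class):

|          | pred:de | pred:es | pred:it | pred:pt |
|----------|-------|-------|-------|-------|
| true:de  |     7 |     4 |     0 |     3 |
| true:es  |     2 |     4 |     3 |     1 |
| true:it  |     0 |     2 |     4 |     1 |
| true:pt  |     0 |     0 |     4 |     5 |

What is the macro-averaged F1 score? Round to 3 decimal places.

0.495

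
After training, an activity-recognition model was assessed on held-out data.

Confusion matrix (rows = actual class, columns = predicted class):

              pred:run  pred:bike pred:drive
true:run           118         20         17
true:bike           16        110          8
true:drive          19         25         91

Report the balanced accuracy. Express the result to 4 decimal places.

Balanced accuracy = mean of per-class recall.
  run: recall = 118/155 = 0.76129
  bike: recall = 110/134 = 0.82090
  drive: recall = 91/135 = 0.67407
Mean = (0.76129 + 0.82090 + 0.67407) / 3 = 0.7521

0.7521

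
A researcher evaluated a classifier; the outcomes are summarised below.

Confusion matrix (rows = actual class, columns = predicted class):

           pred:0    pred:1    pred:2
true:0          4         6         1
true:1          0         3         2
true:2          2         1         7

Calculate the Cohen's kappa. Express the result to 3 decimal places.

Observed agreement pₒ = trace/N = 14/26 = 0.5385
Expected agreement pₑ = Σ (rowᵢ·colᵢ)/N² = (11·6 + 5·10 + 10·10)/26² = 0.3195
κ = (pₒ − pₑ)/(1 − pₑ) = (0.5385 − 0.3195)/(1 − 0.3195) = 0.322

0.322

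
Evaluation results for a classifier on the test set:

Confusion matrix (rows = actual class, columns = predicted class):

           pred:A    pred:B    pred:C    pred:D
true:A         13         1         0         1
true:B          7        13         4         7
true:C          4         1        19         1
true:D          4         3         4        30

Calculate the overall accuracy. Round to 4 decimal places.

0.6696

Accuracy = trace / total = (13+13+19+30=75) / 112 = 75/112 = 0.6696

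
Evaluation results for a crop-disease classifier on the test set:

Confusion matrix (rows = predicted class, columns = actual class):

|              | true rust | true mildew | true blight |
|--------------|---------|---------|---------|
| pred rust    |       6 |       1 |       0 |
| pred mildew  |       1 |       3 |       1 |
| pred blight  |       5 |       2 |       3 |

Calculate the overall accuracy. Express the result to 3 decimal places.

0.545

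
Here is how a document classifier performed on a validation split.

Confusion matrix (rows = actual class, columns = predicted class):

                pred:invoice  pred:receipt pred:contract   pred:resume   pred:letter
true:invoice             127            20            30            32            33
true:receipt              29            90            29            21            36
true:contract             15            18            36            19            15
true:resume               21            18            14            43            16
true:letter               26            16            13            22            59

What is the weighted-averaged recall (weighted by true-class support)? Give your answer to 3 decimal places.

0.445

Per-class recall (TP/(TP+FN)):
  invoice: TP=127, FN=20+30+32+33=115 → 127/242 = 0.5248
  receipt: TP=90, FN=29+29+21+36=115 → 90/205 = 0.4390
  contract: TP=36, FN=15+18+19+15=67 → 36/103 = 0.3495
  resume: TP=43, FN=21+18+14+16=69 → 43/112 = 0.3839
  letter: TP=59, FN=26+16+13+22=77 → 59/136 = 0.4338
Weighted-recall = Σ (supportᵢ/N)·recallᵢ with N=798: (242/798)·0.5248 + (205/798)·0.4390 + (103/798)·0.3495 + (112/798)·0.3839 + (136/798)·0.4338 = 0.445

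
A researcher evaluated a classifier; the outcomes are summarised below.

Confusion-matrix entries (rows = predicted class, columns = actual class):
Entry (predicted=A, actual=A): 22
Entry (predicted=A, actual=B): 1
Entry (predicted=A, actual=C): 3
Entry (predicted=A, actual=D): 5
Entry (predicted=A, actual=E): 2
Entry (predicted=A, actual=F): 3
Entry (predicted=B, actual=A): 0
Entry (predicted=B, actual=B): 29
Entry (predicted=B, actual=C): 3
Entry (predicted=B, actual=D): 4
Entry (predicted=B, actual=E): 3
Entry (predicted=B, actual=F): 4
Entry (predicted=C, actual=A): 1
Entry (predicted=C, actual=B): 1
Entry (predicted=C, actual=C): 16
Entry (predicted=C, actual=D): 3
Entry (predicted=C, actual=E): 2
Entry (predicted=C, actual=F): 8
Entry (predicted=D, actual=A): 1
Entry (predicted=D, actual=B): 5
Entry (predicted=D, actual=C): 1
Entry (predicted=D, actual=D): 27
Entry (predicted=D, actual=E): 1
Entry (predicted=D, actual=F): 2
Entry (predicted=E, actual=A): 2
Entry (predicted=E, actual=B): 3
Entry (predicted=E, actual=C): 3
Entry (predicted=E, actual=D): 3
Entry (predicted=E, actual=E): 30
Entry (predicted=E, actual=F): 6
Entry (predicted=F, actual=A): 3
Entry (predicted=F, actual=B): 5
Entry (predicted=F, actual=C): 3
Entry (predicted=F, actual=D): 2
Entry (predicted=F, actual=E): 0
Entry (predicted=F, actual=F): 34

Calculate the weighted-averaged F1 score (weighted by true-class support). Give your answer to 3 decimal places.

Per-class F1 score (2·TP/(2·TP+FP+FN)):
  A: TP=22, FP=1+3+5+2+3=14, FN=0+1+1+2+3=7 → 44/65 = 0.6769
  B: TP=29, FP=0+3+4+3+4=14, FN=1+1+5+3+5=15 → 58/87 = 0.6667
  C: TP=16, FP=1+1+3+2+8=15, FN=3+3+1+3+3=13 → 32/60 = 0.5333
  D: TP=27, FP=1+5+1+1+2=10, FN=5+4+3+3+2=17 → 54/81 = 0.6667
  E: TP=30, FP=2+3+3+3+6=17, FN=2+3+2+1+0=8 → 60/85 = 0.7059
  F: TP=34, FP=3+5+3+2+0=13, FN=3+4+8+2+6=23 → 68/104 = 0.6538
Weighted-F1 score = Σ (supportᵢ/N)·F1 scoreᵢ with N=241: (29/241)·0.6769 + (44/241)·0.6667 + (29/241)·0.5333 + (44/241)·0.6667 + (38/241)·0.7059 + (57/241)·0.6538 = 0.655

0.655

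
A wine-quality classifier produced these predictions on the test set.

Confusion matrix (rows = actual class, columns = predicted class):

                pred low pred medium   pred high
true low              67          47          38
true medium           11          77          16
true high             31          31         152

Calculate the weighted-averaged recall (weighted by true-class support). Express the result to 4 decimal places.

Per-class recall (TP/(TP+FN)):
  low: TP=67, FN=47+38=85 → 67/152 = 0.44079
  medium: TP=77, FN=11+16=27 → 77/104 = 0.74038
  high: TP=152, FN=31+31=62 → 152/214 = 0.71028
Weighted-recall = Σ (supportᵢ/N)·recallᵢ with N=470: (152/470)·0.44079 + (104/470)·0.74038 + (214/470)·0.71028 = 0.6298

0.6298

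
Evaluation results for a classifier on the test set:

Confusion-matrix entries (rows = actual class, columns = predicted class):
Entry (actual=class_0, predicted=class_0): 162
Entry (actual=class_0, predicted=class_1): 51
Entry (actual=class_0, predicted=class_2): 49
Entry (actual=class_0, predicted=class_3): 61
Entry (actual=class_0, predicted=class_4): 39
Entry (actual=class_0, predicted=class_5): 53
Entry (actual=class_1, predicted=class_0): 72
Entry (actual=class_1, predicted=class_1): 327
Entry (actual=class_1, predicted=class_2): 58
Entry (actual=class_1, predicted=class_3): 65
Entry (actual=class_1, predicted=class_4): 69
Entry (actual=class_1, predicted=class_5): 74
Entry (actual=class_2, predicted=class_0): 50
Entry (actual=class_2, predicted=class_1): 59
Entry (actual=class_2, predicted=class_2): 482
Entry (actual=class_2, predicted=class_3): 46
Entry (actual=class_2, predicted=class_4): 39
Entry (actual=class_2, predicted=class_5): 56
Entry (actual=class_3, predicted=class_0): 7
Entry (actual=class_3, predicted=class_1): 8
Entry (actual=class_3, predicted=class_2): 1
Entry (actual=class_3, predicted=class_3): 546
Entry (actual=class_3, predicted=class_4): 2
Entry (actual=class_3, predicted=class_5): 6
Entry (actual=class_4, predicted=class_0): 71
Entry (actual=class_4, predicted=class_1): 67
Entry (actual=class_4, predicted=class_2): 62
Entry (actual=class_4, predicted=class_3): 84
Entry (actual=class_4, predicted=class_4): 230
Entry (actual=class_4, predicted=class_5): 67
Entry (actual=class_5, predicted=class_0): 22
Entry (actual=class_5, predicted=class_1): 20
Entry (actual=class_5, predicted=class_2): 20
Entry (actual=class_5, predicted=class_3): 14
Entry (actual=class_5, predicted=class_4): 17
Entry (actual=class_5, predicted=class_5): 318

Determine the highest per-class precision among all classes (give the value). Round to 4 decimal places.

Per-class precision (TP/(TP+FP)):
  class_0: TP=162, FP=72+50+7+71+22=222 → 162/384 = 0.42188
  class_1: TP=327, FP=51+59+8+67+20=205 → 327/532 = 0.61466
  class_2: TP=482, FP=49+58+1+62+20=190 → 482/672 = 0.71726
  class_3: TP=546, FP=61+65+46+84+14=270 → 546/816 = 0.66912
  class_4: TP=230, FP=39+69+39+2+17=166 → 230/396 = 0.58081
  class_5: TP=318, FP=53+74+56+6+67=256 → 318/574 = 0.55401
Highest is class 'class_2' with precision = 0.7173.

0.7173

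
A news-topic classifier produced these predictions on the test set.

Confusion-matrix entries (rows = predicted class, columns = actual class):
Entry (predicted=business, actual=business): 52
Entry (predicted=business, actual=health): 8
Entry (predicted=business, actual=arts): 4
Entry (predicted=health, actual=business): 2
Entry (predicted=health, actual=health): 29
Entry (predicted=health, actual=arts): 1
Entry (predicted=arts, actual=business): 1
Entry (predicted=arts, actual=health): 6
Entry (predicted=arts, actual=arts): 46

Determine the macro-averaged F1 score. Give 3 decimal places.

Per-class F1 score (2·TP/(2·TP+FP+FN)):
  business: TP=52, FP=8+4=12, FN=2+1=3 → 104/119 = 0.8739
  health: TP=29, FP=2+1=3, FN=8+6=14 → 58/75 = 0.7733
  arts: TP=46, FP=1+6=7, FN=4+1=5 → 92/104 = 0.8846
Macro-F1 score = mean = (0.8739 + 0.7733 + 0.8846) / 3 = 0.844

0.844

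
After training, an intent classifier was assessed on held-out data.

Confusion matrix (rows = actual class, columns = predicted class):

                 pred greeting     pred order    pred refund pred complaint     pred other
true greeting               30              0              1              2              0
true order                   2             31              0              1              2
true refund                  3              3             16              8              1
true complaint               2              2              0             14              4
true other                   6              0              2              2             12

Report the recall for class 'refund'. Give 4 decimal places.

Treat 'refund' as positive and all other classes as negative.
recall = TP/(TP+FN).
refund: TP=16, FN=3+3+8+1=15 → 16/31 = 0.51613

0.5161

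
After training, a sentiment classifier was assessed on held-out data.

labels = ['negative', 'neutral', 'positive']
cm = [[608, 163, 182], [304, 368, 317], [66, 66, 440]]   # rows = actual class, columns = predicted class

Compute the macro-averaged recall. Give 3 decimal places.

0.593

Per-class recall (TP/(TP+FN)):
  negative: TP=608, FN=163+182=345 → 608/953 = 0.6380
  neutral: TP=368, FN=304+317=621 → 368/989 = 0.3721
  positive: TP=440, FN=66+66=132 → 440/572 = 0.7692
Macro-recall = mean = (0.6380 + 0.3721 + 0.7692) / 3 = 0.593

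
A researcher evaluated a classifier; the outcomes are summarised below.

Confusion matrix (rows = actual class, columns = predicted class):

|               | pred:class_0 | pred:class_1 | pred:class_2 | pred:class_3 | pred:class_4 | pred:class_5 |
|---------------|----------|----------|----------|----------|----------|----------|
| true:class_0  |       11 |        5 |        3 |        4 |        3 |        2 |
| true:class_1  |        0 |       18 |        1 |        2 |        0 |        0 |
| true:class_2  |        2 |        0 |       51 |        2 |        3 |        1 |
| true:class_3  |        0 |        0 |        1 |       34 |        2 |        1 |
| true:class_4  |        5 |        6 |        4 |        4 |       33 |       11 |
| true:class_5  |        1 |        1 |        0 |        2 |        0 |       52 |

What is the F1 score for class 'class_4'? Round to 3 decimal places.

0.635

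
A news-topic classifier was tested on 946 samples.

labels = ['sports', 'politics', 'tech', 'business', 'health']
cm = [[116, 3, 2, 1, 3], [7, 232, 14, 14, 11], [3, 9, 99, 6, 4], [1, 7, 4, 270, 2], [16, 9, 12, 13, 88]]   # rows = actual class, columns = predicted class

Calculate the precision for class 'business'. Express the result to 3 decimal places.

precision = TP/(TP+FP).
business: TP=270, FP=1+14+6+13=34 → 270/304 = 0.8882

0.888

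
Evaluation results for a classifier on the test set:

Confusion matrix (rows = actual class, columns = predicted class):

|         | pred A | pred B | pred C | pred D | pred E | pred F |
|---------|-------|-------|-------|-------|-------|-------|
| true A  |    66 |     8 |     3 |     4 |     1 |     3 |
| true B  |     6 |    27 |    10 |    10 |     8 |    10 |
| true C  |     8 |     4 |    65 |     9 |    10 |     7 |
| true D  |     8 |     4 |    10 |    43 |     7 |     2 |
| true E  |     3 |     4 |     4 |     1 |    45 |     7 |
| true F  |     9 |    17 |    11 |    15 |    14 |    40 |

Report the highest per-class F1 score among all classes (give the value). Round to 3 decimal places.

0.714

Per-class F1 score (2·TP/(2·TP+FP+FN)):
  A: TP=66, FP=6+8+8+3+9=34, FN=8+3+4+1+3=19 → 132/185 = 0.7135
  B: TP=27, FP=8+4+4+4+17=37, FN=6+10+10+8+10=44 → 54/135 = 0.4000
  C: TP=65, FP=3+10+10+4+11=38, FN=8+4+9+10+7=38 → 130/206 = 0.6311
  D: TP=43, FP=4+10+9+1+15=39, FN=8+4+10+7+2=31 → 86/156 = 0.5513
  E: TP=45, FP=1+8+10+7+14=40, FN=3+4+4+1+7=19 → 90/149 = 0.6040
  F: TP=40, FP=3+10+7+2+7=29, FN=9+17+11+15+14=66 → 80/175 = 0.4571
Highest is class 'A' with F1 score = 0.714.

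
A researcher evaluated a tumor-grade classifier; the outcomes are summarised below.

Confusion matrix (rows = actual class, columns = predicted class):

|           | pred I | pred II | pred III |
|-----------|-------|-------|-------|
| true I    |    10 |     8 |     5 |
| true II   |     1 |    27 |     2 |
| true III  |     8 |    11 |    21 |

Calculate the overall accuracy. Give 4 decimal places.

0.6237

Accuracy = trace / total = (10+27+21=58) / 93 = 58/93 = 0.6237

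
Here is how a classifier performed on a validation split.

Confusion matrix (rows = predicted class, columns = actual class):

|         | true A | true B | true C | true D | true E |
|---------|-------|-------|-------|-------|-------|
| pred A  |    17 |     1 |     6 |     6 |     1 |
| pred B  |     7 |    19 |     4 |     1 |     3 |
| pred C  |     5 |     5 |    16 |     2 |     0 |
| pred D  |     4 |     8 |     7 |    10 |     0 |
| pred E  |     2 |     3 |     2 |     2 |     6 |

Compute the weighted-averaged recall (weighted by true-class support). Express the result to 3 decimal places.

0.496

Per-class recall (TP/(TP+FN)):
  A: TP=17, FN=7+5+4+2=18 → 17/35 = 0.4857
  B: TP=19, FN=1+5+8+3=17 → 19/36 = 0.5278
  C: TP=16, FN=6+4+7+2=19 → 16/35 = 0.4571
  D: TP=10, FN=6+1+2+2=11 → 10/21 = 0.4762
  E: TP=6, FN=1+3+0+0=4 → 6/10 = 0.6000
Weighted-recall = Σ (supportᵢ/N)·recallᵢ with N=137: (35/137)·0.4857 + (36/137)·0.5278 + (35/137)·0.4571 + (21/137)·0.4762 + (10/137)·0.6000 = 0.496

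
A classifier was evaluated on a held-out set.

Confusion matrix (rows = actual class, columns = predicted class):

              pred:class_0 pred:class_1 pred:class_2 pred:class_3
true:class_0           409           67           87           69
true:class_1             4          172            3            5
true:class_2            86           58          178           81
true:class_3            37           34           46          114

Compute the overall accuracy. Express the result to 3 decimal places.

Accuracy = trace / total = (409+172+178+114=873) / 1450 = 873/1450 = 0.602

0.602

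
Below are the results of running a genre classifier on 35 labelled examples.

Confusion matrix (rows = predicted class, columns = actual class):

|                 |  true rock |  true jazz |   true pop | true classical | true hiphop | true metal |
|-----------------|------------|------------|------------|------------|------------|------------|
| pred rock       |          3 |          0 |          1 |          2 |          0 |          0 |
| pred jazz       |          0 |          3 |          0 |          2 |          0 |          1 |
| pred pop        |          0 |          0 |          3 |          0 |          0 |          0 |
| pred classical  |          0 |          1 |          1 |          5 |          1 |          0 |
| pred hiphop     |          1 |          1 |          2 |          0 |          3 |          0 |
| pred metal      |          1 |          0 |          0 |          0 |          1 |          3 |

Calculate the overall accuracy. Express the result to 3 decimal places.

0.571

Accuracy = trace / total = (3+3+3+5+3+3=20) / 35 = 20/35 = 0.571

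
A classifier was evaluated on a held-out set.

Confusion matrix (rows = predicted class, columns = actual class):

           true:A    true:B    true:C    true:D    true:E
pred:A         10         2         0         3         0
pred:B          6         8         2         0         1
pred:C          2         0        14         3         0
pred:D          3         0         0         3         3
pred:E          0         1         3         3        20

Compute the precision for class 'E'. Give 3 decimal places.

0.741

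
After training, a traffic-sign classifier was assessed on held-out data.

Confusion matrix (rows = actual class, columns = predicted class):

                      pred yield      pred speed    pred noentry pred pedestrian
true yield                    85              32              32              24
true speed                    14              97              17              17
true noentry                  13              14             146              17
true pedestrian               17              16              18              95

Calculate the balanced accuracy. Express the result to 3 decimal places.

0.645

Balanced accuracy = mean of per-class recall.
  yield: recall = 85/173 = 0.4913
  speed: recall = 97/145 = 0.6690
  noentry: recall = 146/190 = 0.7684
  pedestrian: recall = 95/146 = 0.6507
Mean = (0.4913 + 0.6690 + 0.7684 + 0.6507) / 4 = 0.645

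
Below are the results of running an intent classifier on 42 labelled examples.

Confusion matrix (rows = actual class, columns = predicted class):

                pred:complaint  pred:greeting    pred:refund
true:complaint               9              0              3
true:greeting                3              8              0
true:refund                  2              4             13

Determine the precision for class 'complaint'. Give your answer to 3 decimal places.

Treat 'complaint' as positive and all other classes as negative.
precision = TP/(TP+FP).
complaint: TP=9, FP=3+2=5 → 9/14 = 0.6429

0.643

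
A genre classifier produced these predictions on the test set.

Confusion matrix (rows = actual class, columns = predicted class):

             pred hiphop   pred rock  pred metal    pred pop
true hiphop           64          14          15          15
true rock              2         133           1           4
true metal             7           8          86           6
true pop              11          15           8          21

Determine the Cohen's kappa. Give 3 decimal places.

0.641

Observed agreement pₒ = trace/N = 304/410 = 0.7415
Expected agreement pₑ = Σ (rowᵢ·colᵢ)/N² = (108·84 + 140·170 + 107·110 + 55·46)/410² = 0.2806
κ = (pₒ − pₑ)/(1 − pₑ) = (0.7415 − 0.2806)/(1 − 0.2806) = 0.641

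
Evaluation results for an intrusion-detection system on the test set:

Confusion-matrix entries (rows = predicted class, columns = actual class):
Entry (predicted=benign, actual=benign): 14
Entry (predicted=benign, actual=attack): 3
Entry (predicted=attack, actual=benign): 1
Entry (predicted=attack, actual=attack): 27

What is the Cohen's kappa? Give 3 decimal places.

Observed agreement pₒ = trace/N = 41/45 = 0.9111
Expected agreement pₑ = Σ (rowᵢ·colᵢ)/N² = (15·17 + 30·28)/45² = 0.5407
κ = (pₒ − pₑ)/(1 − pₑ) = (0.9111 − 0.5407)/(1 − 0.5407) = 0.806

0.806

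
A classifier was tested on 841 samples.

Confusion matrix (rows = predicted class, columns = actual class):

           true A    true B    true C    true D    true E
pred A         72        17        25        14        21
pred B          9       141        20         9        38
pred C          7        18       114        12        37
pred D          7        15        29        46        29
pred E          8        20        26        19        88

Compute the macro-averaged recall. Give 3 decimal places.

Per-class recall (TP/(TP+FN)):
  A: TP=72, FN=9+7+7+8=31 → 72/103 = 0.6990
  B: TP=141, FN=17+18+15+20=70 → 141/211 = 0.6682
  C: TP=114, FN=25+20+29+26=100 → 114/214 = 0.5327
  D: TP=46, FN=14+9+12+19=54 → 46/100 = 0.4600
  E: TP=88, FN=21+38+37+29=125 → 88/213 = 0.4131
Macro-recall = mean = (0.6990 + 0.6682 + 0.5327 + 0.4600 + 0.4131) / 5 = 0.555

0.555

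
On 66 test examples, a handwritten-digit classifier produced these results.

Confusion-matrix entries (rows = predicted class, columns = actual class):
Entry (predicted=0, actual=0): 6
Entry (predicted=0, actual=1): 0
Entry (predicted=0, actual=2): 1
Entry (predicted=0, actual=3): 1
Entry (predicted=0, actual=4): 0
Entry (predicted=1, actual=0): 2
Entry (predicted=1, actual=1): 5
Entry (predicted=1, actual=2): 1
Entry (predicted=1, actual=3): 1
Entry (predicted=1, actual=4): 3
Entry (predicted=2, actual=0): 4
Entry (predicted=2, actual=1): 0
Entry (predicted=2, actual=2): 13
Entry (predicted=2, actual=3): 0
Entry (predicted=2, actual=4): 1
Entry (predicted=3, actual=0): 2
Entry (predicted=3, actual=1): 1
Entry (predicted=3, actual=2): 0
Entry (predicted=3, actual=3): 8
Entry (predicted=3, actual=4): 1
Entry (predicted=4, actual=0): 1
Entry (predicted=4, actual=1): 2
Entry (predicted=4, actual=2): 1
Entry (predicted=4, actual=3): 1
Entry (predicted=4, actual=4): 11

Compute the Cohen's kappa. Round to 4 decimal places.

Observed agreement pₒ = trace/N = 43/66 = 0.65152
Expected agreement pₑ = Σ (rowᵢ·colᵢ)/N² = (15·8 + 8·12 + 16·18 + 11·12 + 16·16)/66² = 0.20478
κ = (pₒ − pₑ)/(1 − pₑ) = (0.65152 − 0.20478)/(1 − 0.20478) = 0.5618

0.5618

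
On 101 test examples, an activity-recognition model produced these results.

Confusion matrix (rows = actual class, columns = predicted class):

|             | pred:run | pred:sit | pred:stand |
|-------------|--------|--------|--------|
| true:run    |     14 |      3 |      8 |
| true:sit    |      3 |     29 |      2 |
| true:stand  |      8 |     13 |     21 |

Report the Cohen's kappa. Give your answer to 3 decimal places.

Observed agreement pₒ = trace/N = 64/101 = 0.6337
Expected agreement pₑ = Σ (rowᵢ·colᵢ)/N² = (25·25 + 34·45 + 42·31)/101² = 0.3389
κ = (pₒ − pₑ)/(1 − pₑ) = (0.6337 − 0.3389)/(1 − 0.3389) = 0.446

0.446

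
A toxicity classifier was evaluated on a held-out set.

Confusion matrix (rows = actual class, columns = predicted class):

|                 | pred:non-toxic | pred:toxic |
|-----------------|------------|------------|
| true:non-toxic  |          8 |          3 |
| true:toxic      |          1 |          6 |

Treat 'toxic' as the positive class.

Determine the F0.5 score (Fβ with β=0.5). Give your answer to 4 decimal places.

0.6977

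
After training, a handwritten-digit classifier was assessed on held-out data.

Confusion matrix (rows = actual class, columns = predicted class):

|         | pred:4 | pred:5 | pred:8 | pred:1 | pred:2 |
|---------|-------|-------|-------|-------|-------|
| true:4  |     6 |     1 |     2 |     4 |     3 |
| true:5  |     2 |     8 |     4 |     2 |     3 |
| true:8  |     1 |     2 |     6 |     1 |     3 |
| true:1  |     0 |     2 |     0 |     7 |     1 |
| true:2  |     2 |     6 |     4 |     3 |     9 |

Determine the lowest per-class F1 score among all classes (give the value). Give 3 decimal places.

0.414

Per-class F1 score (2·TP/(2·TP+FP+FN)):
  4: TP=6, FP=2+1+0+2=5, FN=1+2+4+3=10 → 12/27 = 0.4444
  5: TP=8, FP=1+2+2+6=11, FN=2+4+2+3=11 → 16/38 = 0.4211
  8: TP=6, FP=2+4+0+4=10, FN=1+2+1+3=7 → 12/29 = 0.4138
  1: TP=7, FP=4+2+1+3=10, FN=0+2+0+1=3 → 14/27 = 0.5185
  2: TP=9, FP=3+3+3+1=10, FN=2+6+4+3=15 → 18/43 = 0.4186
Lowest is class '8' with F1 score = 0.414.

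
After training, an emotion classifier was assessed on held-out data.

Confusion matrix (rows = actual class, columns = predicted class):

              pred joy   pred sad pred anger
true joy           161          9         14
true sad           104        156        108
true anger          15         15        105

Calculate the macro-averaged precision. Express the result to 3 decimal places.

0.635

Per-class precision (TP/(TP+FP)):
  joy: TP=161, FP=104+15=119 → 161/280 = 0.5750
  sad: TP=156, FP=9+15=24 → 156/180 = 0.8667
  anger: TP=105, FP=14+108=122 → 105/227 = 0.4626
Macro-precision = mean = (0.5750 + 0.8667 + 0.4626) / 3 = 0.635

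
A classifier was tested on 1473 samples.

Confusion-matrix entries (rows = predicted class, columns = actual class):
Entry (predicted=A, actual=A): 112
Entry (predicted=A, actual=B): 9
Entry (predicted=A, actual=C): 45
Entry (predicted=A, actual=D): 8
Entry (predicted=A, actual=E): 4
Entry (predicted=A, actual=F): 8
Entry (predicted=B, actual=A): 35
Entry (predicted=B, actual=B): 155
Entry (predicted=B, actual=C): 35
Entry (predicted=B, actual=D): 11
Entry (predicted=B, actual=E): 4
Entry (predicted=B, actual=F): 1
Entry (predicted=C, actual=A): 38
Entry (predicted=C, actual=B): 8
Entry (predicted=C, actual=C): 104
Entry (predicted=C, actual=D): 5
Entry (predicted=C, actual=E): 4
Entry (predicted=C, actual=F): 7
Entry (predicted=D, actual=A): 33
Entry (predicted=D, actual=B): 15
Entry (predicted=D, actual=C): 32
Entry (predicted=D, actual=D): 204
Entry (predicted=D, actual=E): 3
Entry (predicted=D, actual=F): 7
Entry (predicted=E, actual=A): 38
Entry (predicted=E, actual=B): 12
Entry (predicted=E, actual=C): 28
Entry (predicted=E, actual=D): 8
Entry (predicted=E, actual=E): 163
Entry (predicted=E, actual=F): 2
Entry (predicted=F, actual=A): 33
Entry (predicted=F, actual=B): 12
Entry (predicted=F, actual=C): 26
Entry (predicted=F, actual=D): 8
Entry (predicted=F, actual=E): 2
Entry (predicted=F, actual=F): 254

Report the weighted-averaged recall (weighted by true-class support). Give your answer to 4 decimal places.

Per-class recall (TP/(TP+FN)):
  A: TP=112, FN=35+38+33+38+33=177 → 112/289 = 0.38754
  B: TP=155, FN=9+8+15+12+12=56 → 155/211 = 0.73460
  C: TP=104, FN=45+35+32+28+26=166 → 104/270 = 0.38519
  D: TP=204, FN=8+11+5+8+8=40 → 204/244 = 0.83607
  E: TP=163, FN=4+4+4+3+2=17 → 163/180 = 0.90556
  F: TP=254, FN=8+1+7+7+2=25 → 254/279 = 0.91039
Weighted-recall = Σ (supportᵢ/N)·recallᵢ with N=1473: (289/1473)·0.38754 + (211/1473)·0.73460 + (270/1473)·0.38519 + (244/1473)·0.83607 + (180/1473)·0.90556 + (279/1473)·0.91039 = 0.6735

0.6735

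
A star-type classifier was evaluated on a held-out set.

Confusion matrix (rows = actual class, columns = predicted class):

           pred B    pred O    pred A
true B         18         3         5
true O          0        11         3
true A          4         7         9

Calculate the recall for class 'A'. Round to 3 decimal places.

One-vs-rest for 'A': TP = diagonal; FP = other classes predicted 'A'; FN = 'A' predicted as other.
recall = TP/(TP+FN).
A: TP=9, FN=4+7=11 → 9/20 = 0.4500

0.450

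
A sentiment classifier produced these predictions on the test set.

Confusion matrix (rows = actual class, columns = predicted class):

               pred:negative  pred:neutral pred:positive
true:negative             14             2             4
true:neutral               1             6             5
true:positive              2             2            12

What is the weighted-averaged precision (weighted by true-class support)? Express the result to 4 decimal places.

Per-class precision (TP/(TP+FP)):
  negative: TP=14, FP=1+2=3 → 14/17 = 0.82353
  neutral: TP=6, FP=2+2=4 → 6/10 = 0.60000
  positive: TP=12, FP=4+5=9 → 12/21 = 0.57143
Weighted-precision = Σ (supportᵢ/N)·precisionᵢ with N=48: (20/48)·0.82353 + (12/48)·0.60000 + (16/48)·0.57143 = 0.6836

0.6836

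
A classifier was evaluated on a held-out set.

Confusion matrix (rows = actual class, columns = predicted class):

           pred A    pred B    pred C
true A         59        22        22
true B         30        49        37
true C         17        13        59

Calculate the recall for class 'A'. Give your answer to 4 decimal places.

0.5728

One-vs-rest for 'A': TP = diagonal; FP = other classes predicted 'A'; FN = 'A' predicted as other.
recall = TP/(TP+FN).
A: TP=59, FN=22+22=44 → 59/103 = 0.57282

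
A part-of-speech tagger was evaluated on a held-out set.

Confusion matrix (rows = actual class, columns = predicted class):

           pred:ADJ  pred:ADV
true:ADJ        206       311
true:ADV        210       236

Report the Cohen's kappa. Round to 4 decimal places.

-0.0713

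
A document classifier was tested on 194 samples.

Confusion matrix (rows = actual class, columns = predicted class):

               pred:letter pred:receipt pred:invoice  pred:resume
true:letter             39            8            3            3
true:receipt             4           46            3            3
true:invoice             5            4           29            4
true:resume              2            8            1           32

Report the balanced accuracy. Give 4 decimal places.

0.7480

Balanced accuracy = mean of per-class recall.
  letter: recall = 39/53 = 0.73585
  receipt: recall = 46/56 = 0.82143
  invoice: recall = 29/42 = 0.69048
  resume: recall = 32/43 = 0.74419
Mean = (0.73585 + 0.82143 + 0.69048 + 0.74419) / 4 = 0.7480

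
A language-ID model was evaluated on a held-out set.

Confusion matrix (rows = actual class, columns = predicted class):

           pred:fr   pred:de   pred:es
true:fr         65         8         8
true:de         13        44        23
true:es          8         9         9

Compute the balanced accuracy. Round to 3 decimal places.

0.566

Balanced accuracy = mean of per-class recall.
  fr: recall = 65/81 = 0.8025
  de: recall = 44/80 = 0.5500
  es: recall = 9/26 = 0.3462
Mean = (0.8025 + 0.5500 + 0.3462) / 3 = 0.566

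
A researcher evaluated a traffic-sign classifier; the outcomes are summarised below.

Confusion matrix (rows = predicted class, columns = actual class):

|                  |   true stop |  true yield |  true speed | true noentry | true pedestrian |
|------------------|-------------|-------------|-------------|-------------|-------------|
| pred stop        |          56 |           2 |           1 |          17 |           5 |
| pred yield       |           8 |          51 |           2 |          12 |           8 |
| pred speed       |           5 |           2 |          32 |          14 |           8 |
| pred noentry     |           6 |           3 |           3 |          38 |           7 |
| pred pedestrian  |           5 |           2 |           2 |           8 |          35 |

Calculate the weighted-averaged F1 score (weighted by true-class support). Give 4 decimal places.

Per-class F1 score (2·TP/(2·TP+FP+FN)):
  stop: TP=56, FP=2+1+17+5=25, FN=8+5+6+5=24 → 112/161 = 0.69565
  yield: TP=51, FP=8+2+12+8=30, FN=2+2+3+2=9 → 102/141 = 0.72340
  speed: TP=32, FP=5+2+14+8=29, FN=1+2+3+2=8 → 64/101 = 0.63366
  noentry: TP=38, FP=6+3+3+7=19, FN=17+12+14+8=51 → 76/146 = 0.52055
  pedestrian: TP=35, FP=5+2+2+8=17, FN=5+8+8+7=28 → 70/115 = 0.60870
Weighted-F1 score = Σ (supportᵢ/N)·F1 scoreᵢ with N=332: (80/332)·0.69565 + (60/332)·0.72340 + (40/332)·0.63366 + (89/332)·0.52055 + (63/332)·0.60870 = 0.6298

0.6298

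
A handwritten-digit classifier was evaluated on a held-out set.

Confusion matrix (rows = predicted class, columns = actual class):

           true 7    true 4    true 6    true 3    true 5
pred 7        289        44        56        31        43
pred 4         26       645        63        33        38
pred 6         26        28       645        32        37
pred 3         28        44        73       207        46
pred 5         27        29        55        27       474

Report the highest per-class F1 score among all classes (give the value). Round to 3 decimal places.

Per-class F1 score (2·TP/(2·TP+FP+FN)):
  7: TP=289, FP=44+56+31+43=174, FN=26+26+28+27=107 → 578/859 = 0.6729
  4: TP=645, FP=26+63+33+38=160, FN=44+28+44+29=145 → 1290/1595 = 0.8088
  6: TP=645, FP=26+28+32+37=123, FN=56+63+73+55=247 → 1290/1660 = 0.7771
  3: TP=207, FP=28+44+73+46=191, FN=31+33+32+27=123 → 414/728 = 0.5687
  5: TP=474, FP=27+29+55+27=138, FN=43+38+37+46=164 → 948/1250 = 0.7584
Highest is class '4' with F1 score = 0.809.

0.809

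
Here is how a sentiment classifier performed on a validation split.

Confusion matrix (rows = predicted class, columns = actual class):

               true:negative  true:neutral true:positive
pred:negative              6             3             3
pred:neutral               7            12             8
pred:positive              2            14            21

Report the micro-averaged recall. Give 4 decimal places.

Micro-averaging pools counts across classes: ΣTP=39, ΣFP=37, ΣFN=37.
Micro-recall = TP/(TP+FN) on pooled counts = 0.5132 (equals overall accuracy in single-label multiclass).

0.5132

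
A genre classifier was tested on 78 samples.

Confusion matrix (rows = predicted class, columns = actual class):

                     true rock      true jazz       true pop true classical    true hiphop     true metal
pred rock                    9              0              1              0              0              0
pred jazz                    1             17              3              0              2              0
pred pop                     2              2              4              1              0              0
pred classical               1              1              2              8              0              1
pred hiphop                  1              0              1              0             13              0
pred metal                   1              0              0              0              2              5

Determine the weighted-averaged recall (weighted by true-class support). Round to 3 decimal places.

Per-class recall (TP/(TP+FN)):
  rock: TP=9, FN=1+2+1+1+1=6 → 9/15 = 0.6000
  jazz: TP=17, FN=0+2+1+0+0=3 → 17/20 = 0.8500
  pop: TP=4, FN=1+3+2+1+0=7 → 4/11 = 0.3636
  classical: TP=8, FN=0+0+1+0+0=1 → 8/9 = 0.8889
  hiphop: TP=13, FN=0+2+0+0+2=4 → 13/17 = 0.7647
  metal: TP=5, FN=0+0+0+1+0=1 → 5/6 = 0.8333
Weighted-recall = Σ (supportᵢ/N)·recallᵢ with N=78: (15/78)·0.6000 + (20/78)·0.8500 + (11/78)·0.3636 + (9/78)·0.8889 + (17/78)·0.7647 + (6/78)·0.8333 = 0.718

0.718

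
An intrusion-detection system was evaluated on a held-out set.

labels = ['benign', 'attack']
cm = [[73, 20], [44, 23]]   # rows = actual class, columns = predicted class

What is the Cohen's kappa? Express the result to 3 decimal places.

Observed agreement pₒ = trace/N = 96/160 = 0.6000
Expected agreement pₑ = Σ (rowᵢ·colᵢ)/N² = (93·117 + 67·43)/160² = 0.5376
κ = (pₒ − pₑ)/(1 − pₑ) = (0.6000 − 0.5376)/(1 − 0.5376) = 0.135

0.135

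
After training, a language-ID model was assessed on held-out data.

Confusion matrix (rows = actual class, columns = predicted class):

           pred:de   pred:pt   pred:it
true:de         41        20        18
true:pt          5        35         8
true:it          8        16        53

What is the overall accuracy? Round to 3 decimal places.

Accuracy = trace / total = (41+35+53=129) / 204 = 129/204 = 0.632

0.632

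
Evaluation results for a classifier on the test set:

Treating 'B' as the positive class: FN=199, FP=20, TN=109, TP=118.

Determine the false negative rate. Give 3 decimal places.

0.628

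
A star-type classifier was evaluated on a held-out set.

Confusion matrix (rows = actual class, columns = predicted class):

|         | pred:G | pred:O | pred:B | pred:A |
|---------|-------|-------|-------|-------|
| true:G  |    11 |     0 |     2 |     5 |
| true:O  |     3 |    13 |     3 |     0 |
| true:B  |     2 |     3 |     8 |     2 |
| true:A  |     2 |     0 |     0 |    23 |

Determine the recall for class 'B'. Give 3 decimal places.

0.533

Take TP from the diagonal, FP from the rest of the 'B' prediction marginal, FN from the rest of the 'B' actual marginal.
recall = TP/(TP+FN).
B: TP=8, FN=2+3+2=7 → 8/15 = 0.5333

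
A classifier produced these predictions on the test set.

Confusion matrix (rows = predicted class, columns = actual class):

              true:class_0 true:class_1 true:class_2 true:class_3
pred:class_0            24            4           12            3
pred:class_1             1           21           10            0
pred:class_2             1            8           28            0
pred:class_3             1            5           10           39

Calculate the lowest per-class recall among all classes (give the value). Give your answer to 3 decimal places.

0.467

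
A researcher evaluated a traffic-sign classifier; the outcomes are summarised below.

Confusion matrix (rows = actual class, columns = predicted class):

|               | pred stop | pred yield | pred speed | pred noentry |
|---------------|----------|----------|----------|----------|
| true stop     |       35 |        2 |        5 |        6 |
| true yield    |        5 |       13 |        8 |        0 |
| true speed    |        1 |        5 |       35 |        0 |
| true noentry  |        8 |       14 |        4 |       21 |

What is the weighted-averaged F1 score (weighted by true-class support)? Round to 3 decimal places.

Per-class F1 score (2·TP/(2·TP+FP+FN)):
  stop: TP=35, FP=5+1+8=14, FN=2+5+6=13 → 70/97 = 0.7216
  yield: TP=13, FP=2+5+14=21, FN=5+8+0=13 → 26/60 = 0.4333
  speed: TP=35, FP=5+8+4=17, FN=1+5+0=6 → 70/93 = 0.7527
  noentry: TP=21, FP=6+0+0=6, FN=8+14+4=26 → 42/74 = 0.5676
Weighted-F1 score = Σ (supportᵢ/N)·F1 scoreᵢ with N=162: (48/162)·0.7216 + (26/162)·0.4333 + (41/162)·0.7527 + (47/162)·0.5676 = 0.639

0.639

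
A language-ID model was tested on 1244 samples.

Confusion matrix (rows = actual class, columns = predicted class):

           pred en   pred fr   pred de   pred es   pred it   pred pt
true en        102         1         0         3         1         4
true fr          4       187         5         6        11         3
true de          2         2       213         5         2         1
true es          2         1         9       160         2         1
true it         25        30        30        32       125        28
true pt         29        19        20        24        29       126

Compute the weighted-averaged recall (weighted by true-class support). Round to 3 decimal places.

Per-class recall (TP/(TP+FN)):
  en: TP=102, FN=1+0+3+1+4=9 → 102/111 = 0.9189
  fr: TP=187, FN=4+5+6+11+3=29 → 187/216 = 0.8657
  de: TP=213, FN=2+2+5+2+1=12 → 213/225 = 0.9467
  es: TP=160, FN=2+1+9+2+1=15 → 160/175 = 0.9143
  it: TP=125, FN=25+30+30+32+28=145 → 125/270 = 0.4630
  pt: TP=126, FN=29+19+20+24+29=121 → 126/247 = 0.5101
Weighted-recall = Σ (supportᵢ/N)·recallᵢ with N=1244: (111/1244)·0.9189 + (216/1244)·0.8657 + (225/1244)·0.9467 + (175/1244)·0.9143 + (270/1244)·0.4630 + (247/1244)·0.5101 = 0.734

0.734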